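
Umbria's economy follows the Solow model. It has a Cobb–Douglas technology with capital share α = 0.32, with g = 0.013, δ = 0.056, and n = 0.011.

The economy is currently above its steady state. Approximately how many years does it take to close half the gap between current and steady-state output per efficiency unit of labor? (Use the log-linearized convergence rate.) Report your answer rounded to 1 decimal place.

half-life ≈ 12.7 years

Near the steady state the convergence rate is λ = (1 − α)(n + g + δ).
λ = (1 − 0.32) × 0.080 = 0.68 × 0.080 = 0.0544
Half-life = ln 2 / λ = 0.6931 / 0.0544 ≈ 12.74 years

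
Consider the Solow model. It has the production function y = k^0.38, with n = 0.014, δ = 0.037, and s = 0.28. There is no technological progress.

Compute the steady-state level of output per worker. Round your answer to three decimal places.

y* ≈ 2.840

Steady state requires s·f(k) = (n + δ)·k, i.e. s·k^α = (n + δ)·k.
Rearranging, k^(1−α) = s / (n + δ).
k^0.62 = 0.28 / (0.014 + 0.037) = 0.28 / 0.051 = 5.4902
k* = 5.4902^(1/0.62) ≈ 15.5914
y* = (k*)^α = 15.5914^0.38 ≈ 2.8399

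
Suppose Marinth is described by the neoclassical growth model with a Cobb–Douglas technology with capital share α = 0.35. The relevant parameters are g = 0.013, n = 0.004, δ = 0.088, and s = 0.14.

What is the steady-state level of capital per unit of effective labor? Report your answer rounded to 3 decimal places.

At the steady state, Δk = 0, so s·k^α = (n + g + δ)·k.
Rearranging, k^(1−α) = s / (n + g + δ).
k^0.65 = 0.14 / (0.004 + 0.013 + 0.088) = 0.14 / 0.105 = 1.3333
k* = 1.3333^(1/0.65) ≈ 1.5567

k* ≈ 1.557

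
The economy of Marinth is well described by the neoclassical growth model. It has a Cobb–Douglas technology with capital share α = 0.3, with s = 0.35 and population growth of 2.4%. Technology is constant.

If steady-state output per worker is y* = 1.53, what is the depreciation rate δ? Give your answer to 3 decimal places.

Steady state requires s·f(k) = (n + δ)·k, i.e. s·k^α = (n + δ)·k.
Since y* = [s/(n + δ)]^(α/(1−α)), we have s/(n + δ) = (y*)^((1−α)/α) = 1.53^2.3333 = 2.6974.
Therefore n + δ = s / 2.6974 = 0.35 / 2.6974 = 0.1298, so δ = 0.1298 − 0.024 = 0.1058.

δ ≈ 0.106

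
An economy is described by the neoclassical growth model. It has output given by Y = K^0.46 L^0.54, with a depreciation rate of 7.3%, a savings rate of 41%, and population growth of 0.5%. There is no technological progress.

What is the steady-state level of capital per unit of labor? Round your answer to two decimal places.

At the steady state, Δk = 0, so s·k^α = (n + δ)·k.
Dividing both sides by k: k^(1−α) = s / (n + δ).
k^0.54 = 0.41 / (0.005 + 0.073) = 0.41 / 0.078 = 5.2564
k* = 5.2564^(1/0.54) ≈ 21.6077

k* = 21.61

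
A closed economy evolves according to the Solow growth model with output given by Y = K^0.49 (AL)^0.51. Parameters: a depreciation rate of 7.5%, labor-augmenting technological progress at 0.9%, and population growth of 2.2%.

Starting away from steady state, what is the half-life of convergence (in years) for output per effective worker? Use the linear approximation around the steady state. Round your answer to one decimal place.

t_½ ≈ 12.8 years

Near the steady state the convergence rate is λ = (1 − α)(n + g + δ).
λ = (1 − 0.49) × 0.106 = 0.51 × 0.106 = 0.05406
Half-life = ln 2 / λ = 0.6931 / 0.05406 ≈ 12.82 years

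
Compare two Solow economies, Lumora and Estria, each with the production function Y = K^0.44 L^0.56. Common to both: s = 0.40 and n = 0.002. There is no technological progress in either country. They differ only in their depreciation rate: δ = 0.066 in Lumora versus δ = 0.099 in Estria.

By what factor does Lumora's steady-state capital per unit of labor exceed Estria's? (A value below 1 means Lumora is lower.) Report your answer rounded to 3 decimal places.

ratio ≈ 2.027

Steady-state k* = [s/(n + δ)]^(1/(1−α)), so the ratio is [ (s_L/(n + δ)_L) / (s_E/(n + δ)_E) ]^1.7857.
s_L/(n + δ)_L = 0.40/0.068 = 5.8824; s_E/(n + δ)_E = 0.40/0.101 = 3.9604.
Ratio = (5.8824/3.9604)^1.7857 = 1.4853^1.7857 ≈ 2.0268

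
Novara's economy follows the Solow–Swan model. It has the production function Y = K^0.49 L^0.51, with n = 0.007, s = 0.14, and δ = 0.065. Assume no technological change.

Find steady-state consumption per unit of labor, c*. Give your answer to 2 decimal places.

c* = 1.63

In steady state, investment equals break-even investment: s·k^α = (n + δ)·k.
Rearranging, k^(1−α) = s / (n + δ).
k^0.51 = 0.14 / (0.007 + 0.065) = 0.14 / 0.072 = 1.9444
k* = 1.9444^(1/0.51) ≈ 3.6834
y* = (k*)^α = 3.6834^0.49 ≈ 1.8944
c* = (1 − s)·y* = (1 − 0.14) × 1.8944 ≈ 1.6292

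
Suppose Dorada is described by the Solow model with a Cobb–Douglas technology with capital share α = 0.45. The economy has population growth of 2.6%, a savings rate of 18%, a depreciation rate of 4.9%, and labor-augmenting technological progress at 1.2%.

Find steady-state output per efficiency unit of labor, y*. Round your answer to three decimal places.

At the steady state, Δk = 0, so s·k^α = (n + g + δ)·k.
Dividing both sides by k: k^(1−α) = s / (n + g + δ).
k^0.55 = 0.18 / (0.026 + 0.012 + 0.049) = 0.18 / 0.087 = 2.0690
k* = 2.0690^(1/0.55) ≈ 3.7507
y* = (k*)^α = 3.7507^0.45 ≈ 1.8128

y* = 1.813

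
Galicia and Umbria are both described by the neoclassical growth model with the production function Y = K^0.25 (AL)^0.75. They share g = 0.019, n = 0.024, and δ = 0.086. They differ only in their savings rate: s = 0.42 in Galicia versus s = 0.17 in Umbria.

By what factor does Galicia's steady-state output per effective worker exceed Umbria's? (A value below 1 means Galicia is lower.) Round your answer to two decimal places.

ratio ≈ 1.35

Steady-state y* = [s/(n + g + δ)]^(α/(1−α)), so the ratio is [ (s_G/(n + g + δ)_G) / (s_U/(n + g + δ)_U) ]^0.3333.
s_G/(n + g + δ)_G = 0.42/0.129 = 3.2558; s_U/(n + g + δ)_U = 0.17/0.129 = 1.3178.
Ratio = (3.2558/1.3178)^0.3333 = 2.4706^0.3333 ≈ 1.3518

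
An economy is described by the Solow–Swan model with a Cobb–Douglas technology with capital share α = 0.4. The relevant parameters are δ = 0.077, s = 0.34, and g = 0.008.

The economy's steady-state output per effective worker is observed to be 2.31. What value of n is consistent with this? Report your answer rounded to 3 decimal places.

n ≈ 0.012

Steady state requires s·f(k) = (n + g + δ)·k, i.e. s·k^α = (n + g + δ)·k.
Since y* = [s/(n + g + δ)]^(α/(1−α)), we have s/(n + g + δ) = (y*)^((1−α)/α) = 2.31^1.5 = 3.5109.
Therefore n + g + δ = s / 3.5109 = 0.34 / 3.5109 = 0.0968, so n = 0.0968 − 0.085 = 0.0118.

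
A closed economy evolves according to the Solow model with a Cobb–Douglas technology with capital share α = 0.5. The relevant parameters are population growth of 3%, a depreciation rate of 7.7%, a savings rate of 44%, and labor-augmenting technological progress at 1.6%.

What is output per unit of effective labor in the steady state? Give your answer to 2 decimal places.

y* ≈ 3.58

At the steady state, Δk = 0, so s·k^α = (n + g + δ)·k.
Rearranging, k^(1−α) = s / (n + g + δ).
k^0.5 = 0.44 / (0.030 + 0.016 + 0.077) = 0.44 / 0.123 = 3.5772
k* = 3.5772^(1/0.5) ≈ 12.7964
y* = (k*)^α = 12.7964^0.5 ≈ 3.5772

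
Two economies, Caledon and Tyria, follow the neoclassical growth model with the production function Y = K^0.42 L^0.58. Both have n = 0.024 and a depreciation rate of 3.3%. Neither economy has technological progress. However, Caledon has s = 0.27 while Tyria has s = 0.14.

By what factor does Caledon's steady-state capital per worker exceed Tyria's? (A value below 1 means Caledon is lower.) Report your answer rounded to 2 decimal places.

Steady-state k* = [s/(n + δ)]^(1/(1−α)), so the ratio is [ (s_C/(n + δ)_C) / (s_T/(n + δ)_T) ]^1.7241.
s_C/(n + δ)_C = 0.27/0.057 = 4.7368; s_T/(n + δ)_T = 0.14/0.057 = 2.4561.
Ratio = (4.7368/2.4561)^1.7241 = 1.9286^1.7241 ≈ 3.1030

ratio ≈ 3.10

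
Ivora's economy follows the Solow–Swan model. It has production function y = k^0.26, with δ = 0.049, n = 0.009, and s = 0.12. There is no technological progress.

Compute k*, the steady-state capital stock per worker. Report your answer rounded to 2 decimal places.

Steady state requires s·f(k) = (n + δ)·k, i.e. s·k^α = (n + δ)·k.
Dividing both sides by k: k^(1−α) = s / (n + δ).
k^0.74 = 0.12 / (0.009 + 0.049) = 0.12 / 0.058 = 2.0690
k* = 2.0690^(1/0.74) ≈ 2.6712

k* = 2.67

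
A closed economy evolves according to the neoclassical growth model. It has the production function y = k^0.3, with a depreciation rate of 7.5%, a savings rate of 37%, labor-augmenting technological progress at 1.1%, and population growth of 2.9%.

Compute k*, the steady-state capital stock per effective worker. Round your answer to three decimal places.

k* = 5.309

At the steady state, Δk = 0, so s·k^α = (n + g + δ)·k.
Rearranging, k^(1−α) = s / (n + g + δ).
k^0.7 = 0.37 / (0.029 + 0.011 + 0.075) = 0.37 / 0.115 = 3.2174
k* = 3.2174^(1/0.7) ≈ 5.3089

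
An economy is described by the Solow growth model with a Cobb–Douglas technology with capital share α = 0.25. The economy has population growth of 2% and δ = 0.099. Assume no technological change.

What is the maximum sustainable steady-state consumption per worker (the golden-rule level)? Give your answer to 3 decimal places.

c_gold ≈ 0.961

At the golden rule, f'(k) = n + δ, so α·k^(α−1) = n + δ and k_gold = (α/(n + δ))^(1/(1−α)).
k_gold = (0.25/0.119)^(1/0.75) = 2.1008^1.3333 ≈ 2.6905
c_gold = f(k_gold) − (n + δ)·k_gold = 1.2807 − 0.119×2.6905 ≈ 0.9605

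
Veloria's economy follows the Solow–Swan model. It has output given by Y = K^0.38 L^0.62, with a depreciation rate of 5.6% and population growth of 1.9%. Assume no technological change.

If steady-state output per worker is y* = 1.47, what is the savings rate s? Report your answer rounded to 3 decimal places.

s ≈ 0.141

In steady state, investment equals break-even investment: s·k^α = (n + δ)·k.
Since y* = [s/(n + δ)]^(α/(1−α)), we have s/(n + δ) = (y*)^((1−α)/α) = 1.47^1.6316 = 1.8750.
Therefore s = 1.8750 × (n + δ) = 1.8750 × 0.075 = 0.1406.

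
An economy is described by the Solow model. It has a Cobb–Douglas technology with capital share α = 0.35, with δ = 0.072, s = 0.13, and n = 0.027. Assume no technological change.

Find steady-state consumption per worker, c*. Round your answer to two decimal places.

Steady state requires s·f(k) = (n + δ)·k, i.e. s·k^α = (n + δ)·k.
Dividing both sides by k: k^(1−α) = s / (n + δ).
k^0.65 = 0.13 / (0.027 + 0.072) = 0.13 / 0.099 = 1.3131
k* = 1.3131^(1/0.65) ≈ 1.5205
y* = (k*)^α = 1.5205^0.35 ≈ 1.1580
c* = (1 − s)·y* = (1 − 0.13) × 1.1580 ≈ 1.0075

c* ≈ 1.01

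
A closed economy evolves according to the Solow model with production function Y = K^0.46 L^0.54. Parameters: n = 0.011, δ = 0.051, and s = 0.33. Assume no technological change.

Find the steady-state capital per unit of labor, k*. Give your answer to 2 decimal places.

Steady state requires s·f(k) = (n + δ)·k, i.e. s·k^α = (n + δ)·k.
Rearranging, k^(1−α) = s / (n + δ).
k^0.54 = 0.33 / (0.011 + 0.051) = 0.33 / 0.062 = 5.3226
k* = 5.3226^(1/0.54) ≈ 22.1143

k* ≈ 22.11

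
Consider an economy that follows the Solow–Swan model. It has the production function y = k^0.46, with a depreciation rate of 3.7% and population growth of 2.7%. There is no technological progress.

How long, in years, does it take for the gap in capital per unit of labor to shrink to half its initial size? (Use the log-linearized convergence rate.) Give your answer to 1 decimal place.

half-life ≈ 20.1 years

Near the steady state the convergence rate is λ = (1 − α)(n + δ).
λ = (1 − 0.46) × 0.064 = 0.54 × 0.064 = 0.03456
Half-life = ln 2 / λ = 0.6931 / 0.03456 ≈ 20.05 years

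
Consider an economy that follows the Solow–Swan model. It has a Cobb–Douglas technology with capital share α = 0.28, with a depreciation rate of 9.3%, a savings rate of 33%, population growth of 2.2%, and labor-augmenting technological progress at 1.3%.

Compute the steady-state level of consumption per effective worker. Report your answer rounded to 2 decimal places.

Steady state requires s·f(k) = (n + g + δ)·k, i.e. s·k^α = (n + g + δ)·k.
Dividing both sides by k: k^(1−α) = s / (n + g + δ).
k^0.72 = 0.33 / (0.022 + 0.013 + 0.093) = 0.33 / 0.128 = 2.5781
k* = 2.5781^(1/0.72) ≈ 3.7261
y* = (k*)^α = 3.7261^0.28 ≈ 1.4453
c* = (1 − s)·y* = (1 − 0.33) × 1.4453 ≈ 0.9684

c* ≈ 0.97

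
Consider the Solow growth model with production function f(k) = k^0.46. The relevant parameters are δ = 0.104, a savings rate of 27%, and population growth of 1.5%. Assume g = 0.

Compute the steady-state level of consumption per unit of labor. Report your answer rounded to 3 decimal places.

c* = 1.467

At the steady state, Δk = 0, so s·k^α = (n + δ)·k.
Dividing both sides by k: k^(1−α) = s / (n + δ).
k^0.54 = 0.27 / (0.015 + 0.104) = 0.27 / 0.119 = 2.2689
k* = 2.2689^(1/0.54) ≈ 4.5595
y* = (k*)^α = 4.5595^0.46 ≈ 2.0096
c* = (1 − s)·y* = (1 − 0.27) × 2.0096 ≈ 1.4670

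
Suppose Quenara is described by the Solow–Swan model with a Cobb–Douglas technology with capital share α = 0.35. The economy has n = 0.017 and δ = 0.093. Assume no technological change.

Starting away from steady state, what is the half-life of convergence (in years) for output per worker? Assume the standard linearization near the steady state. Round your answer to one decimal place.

about 9.7 years

Near the steady state the convergence rate is λ = (1 − α)(n + δ).
λ = (1 − 0.35) × 0.110 = 0.65 × 0.110 = 0.0715
Half-life = ln 2 / λ = 0.6931 / 0.0715 ≈ 9.69 years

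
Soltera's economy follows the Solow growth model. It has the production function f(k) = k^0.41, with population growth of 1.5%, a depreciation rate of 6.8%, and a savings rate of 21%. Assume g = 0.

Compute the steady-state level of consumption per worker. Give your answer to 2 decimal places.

Steady state requires s·f(k) = (n + δ)·k, i.e. s·k^α = (n + δ)·k.
Dividing both sides by k: k^(1−α) = s / (n + δ).
k^0.59 = 0.21 / (0.015 + 0.068) = 0.21 / 0.083 = 2.5301
k* = 2.5301^(1/0.59) ≈ 4.8226
y* = (k*)^α = 4.8226^0.41 ≈ 1.9061
c* = (1 − s)·y* = (1 − 0.21) × 1.9061 ≈ 1.5058

c* = 1.51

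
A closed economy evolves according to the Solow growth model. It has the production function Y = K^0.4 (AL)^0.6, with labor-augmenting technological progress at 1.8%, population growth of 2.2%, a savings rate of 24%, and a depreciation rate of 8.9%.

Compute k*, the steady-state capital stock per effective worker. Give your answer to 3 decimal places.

In steady state, investment equals break-even investment: s·k^α = (n + g + δ)·k.
Dividing both sides by k: k^(1−α) = s / (n + g + δ).
k^0.6 = 0.24 / (0.022 + 0.018 + 0.089) = 0.24 / 0.129 = 1.8605
k* = 1.8605^(1/0.6) ≈ 2.8144

k* ≈ 2.814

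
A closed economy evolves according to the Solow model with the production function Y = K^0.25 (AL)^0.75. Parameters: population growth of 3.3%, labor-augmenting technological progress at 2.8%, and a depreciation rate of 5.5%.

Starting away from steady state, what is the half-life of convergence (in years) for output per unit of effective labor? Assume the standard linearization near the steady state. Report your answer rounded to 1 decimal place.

Near the steady state the convergence rate is λ = (1 − α)(n + g + δ).
λ = (1 − 0.25) × 0.116 = 0.75 × 0.116 = 0.0870
Half-life = ln 2 / λ = 0.6931 / 0.0870 ≈ 7.97 years

half-life ≈ 8.0 years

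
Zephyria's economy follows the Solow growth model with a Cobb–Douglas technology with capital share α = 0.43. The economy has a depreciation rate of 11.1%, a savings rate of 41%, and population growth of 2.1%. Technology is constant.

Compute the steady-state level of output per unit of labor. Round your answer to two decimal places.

At the steady state, Δk = 0, so s·k^α = (n + δ)·k.
Rearranging, k^(1−α) = s / (n + δ).
k^0.57 = 0.41 / (0.021 + 0.111) = 0.41 / 0.132 = 3.1061
k* = 3.1061^(1/0.57) ≈ 7.3036
y* = (k*)^α = 7.3036^0.43 ≈ 2.3514

y* = 2.35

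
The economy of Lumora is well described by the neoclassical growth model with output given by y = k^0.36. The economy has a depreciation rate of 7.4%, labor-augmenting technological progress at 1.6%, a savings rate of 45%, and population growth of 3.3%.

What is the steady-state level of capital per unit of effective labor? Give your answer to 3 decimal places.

Steady state requires s·f(k) = (n + g + δ)·k, i.e. s·k^α = (n + g + δ)·k.
Dividing both sides by k: k^(1−α) = s / (n + g + δ).
k^0.64 = 0.45 / (0.033 + 0.016 + 0.074) = 0.45 / 0.123 = 3.6585
k* = 3.6585^(1/0.64) ≈ 7.5886

k* = 7.589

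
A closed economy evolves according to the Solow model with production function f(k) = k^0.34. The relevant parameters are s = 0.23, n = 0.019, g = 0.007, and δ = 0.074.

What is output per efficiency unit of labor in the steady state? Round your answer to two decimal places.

y* = 1.54

Steady state requires s·f(k) = (n + g + δ)·k, i.e. s·k^α = (n + g + δ)·k.
Rearranging, k^(1−α) = s / (n + g + δ).
k^0.66 = 0.23 / (0.019 + 0.007 + 0.074) = 0.23 / 0.100 = 2.3000
k* = 2.3000^(1/0.66) ≈ 3.5324
y* = (k*)^α = 3.5324^0.34 ≈ 1.5358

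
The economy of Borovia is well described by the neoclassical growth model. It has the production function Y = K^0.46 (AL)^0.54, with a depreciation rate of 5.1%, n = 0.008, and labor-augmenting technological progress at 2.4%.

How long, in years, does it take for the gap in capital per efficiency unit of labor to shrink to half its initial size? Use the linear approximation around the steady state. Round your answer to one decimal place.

Near the steady state the convergence rate is λ = (1 − α)(n + g + δ).
λ = (1 − 0.46) × 0.083 = 0.54 × 0.083 = 0.04482
Half-life = ln 2 / λ = 0.6931 / 0.04482 ≈ 15.46 years

t_½ ≈ 15.5 years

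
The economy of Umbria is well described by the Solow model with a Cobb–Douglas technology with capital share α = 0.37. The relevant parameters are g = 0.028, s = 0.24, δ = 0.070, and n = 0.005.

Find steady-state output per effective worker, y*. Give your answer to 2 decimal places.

In steady state, investment equals break-even investment: s·k^α = (n + g + δ)·k.
Rearranging, k^(1−α) = s / (n + g + δ).
k^0.63 = 0.24 / (0.005 + 0.028 + 0.070) = 0.24 / 0.103 = 2.3301
k* = 2.3301^(1/0.63) ≈ 3.8294
y* = (k*)^α = 3.8294^0.37 ≈ 1.6435

y* = 1.64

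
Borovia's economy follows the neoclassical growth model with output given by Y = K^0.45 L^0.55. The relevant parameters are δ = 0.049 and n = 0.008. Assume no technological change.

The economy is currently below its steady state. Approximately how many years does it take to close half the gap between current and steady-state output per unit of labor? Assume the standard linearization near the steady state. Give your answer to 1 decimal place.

Near the steady state the convergence rate is λ = (1 − α)(n + δ).
λ = (1 − 0.45) × 0.057 = 0.55 × 0.057 = 0.03135
Half-life = ln 2 / λ = 0.6931 / 0.03135 ≈ 22.11 years

t_½ ≈ 22.1 years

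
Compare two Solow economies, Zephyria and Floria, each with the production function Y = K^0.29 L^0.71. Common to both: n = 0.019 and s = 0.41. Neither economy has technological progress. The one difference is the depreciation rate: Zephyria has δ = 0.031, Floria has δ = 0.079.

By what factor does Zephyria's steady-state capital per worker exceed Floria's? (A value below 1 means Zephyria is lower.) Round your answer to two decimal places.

Steady-state k* = [s/(n + δ)]^(1/(1−α)), so the ratio is [ (s_Z/(n + δ)_Z) / (s_F/(n + δ)_F) ]^1.4085.
s_Z/(n + δ)_Z = 0.41/0.050 = 8.2000; s_F/(n + δ)_F = 0.41/0.098 = 4.1837.
Ratio = (8.2000/4.1837)^1.4085 = 1.9600^1.4085 ≈ 2.5801

k*_Z / k*_F ≈ 2.58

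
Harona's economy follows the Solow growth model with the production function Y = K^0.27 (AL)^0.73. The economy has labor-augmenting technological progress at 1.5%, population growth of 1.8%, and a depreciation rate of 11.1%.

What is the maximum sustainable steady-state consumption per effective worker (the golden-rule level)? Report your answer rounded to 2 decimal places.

c_gold ≈ 0.92

At the golden rule, f'(k) = n + g + δ, so α·k^(α−1) = n + g + δ and k_gold = (α/(n + g + δ))^(1/(1−α)).
k_gold = (0.27/0.144)^(1/0.73) = 1.8750^1.3699 ≈ 2.3658
c_gold = f(k_gold) − (n + g + δ)·k_gold = 1.2618 − 0.144×2.3658 ≈ 0.9211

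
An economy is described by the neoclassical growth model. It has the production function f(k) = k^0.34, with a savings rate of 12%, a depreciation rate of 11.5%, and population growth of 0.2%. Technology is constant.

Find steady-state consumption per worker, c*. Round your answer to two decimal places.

c* ≈ 0.89

Steady state requires s·f(k) = (n + δ)·k, i.e. s·k^α = (n + δ)·k.
Rearranging, k^(1−α) = s / (n + δ).
k^0.66 = 0.12 / (0.002 + 0.115) = 0.12 / 0.117 = 1.0256
k* = 1.0256^(1/0.66) ≈ 1.0390
y* = (k*)^α = 1.0390^0.34 ≈ 1.0131
c* = (1 − s)·y* = (1 − 0.12) × 1.0131 ≈ 0.8915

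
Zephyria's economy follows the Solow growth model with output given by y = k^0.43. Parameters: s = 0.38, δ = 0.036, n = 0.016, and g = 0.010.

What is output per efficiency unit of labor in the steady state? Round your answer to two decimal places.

Steady state requires s·f(k) = (n + g + δ)·k, i.e. s·k^α = (n + g + δ)·k.
Rearranging, k^(1−α) = s / (n + g + δ).
k^0.57 = 0.38 / (0.016 + 0.010 + 0.036) = 0.38 / 0.062 = 6.1290
k* = 6.1290^(1/0.57) ≈ 24.0650
y* = (k*)^α = 24.0650^0.43 ≈ 3.9264

y* = 3.93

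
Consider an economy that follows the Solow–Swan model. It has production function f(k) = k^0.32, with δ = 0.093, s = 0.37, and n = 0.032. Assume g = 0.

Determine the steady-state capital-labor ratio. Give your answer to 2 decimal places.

k* ≈ 4.93

At the steady state, Δk = 0, so s·k^α = (n + δ)·k.
Rearranging, k^(1−α) = s / (n + δ).
k^0.68 = 0.37 / (0.032 + 0.093) = 0.37 / 0.125 = 2.9600
k* = 2.9600^(1/0.68) ≈ 4.9326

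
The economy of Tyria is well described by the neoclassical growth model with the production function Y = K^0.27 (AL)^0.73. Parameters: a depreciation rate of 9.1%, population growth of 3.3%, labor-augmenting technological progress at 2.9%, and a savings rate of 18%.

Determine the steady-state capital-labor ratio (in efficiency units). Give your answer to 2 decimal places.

k* ≈ 1.25

In steady state, investment equals break-even investment: s·k^α = (n + g + δ)·k.
Rearranging, k^(1−α) = s / (n + g + δ).
k^0.73 = 0.18 / (0.033 + 0.029 + 0.091) = 0.18 / 0.153 = 1.1765
k* = 1.1765^(1/0.73) ≈ 1.2494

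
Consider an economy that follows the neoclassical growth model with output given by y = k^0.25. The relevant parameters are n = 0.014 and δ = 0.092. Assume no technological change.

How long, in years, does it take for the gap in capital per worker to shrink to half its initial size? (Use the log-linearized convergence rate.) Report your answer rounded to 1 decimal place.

half-life ≈ 8.7 years

Near the steady state the convergence rate is λ = (1 − α)(n + δ).
λ = (1 − 0.25) × 0.106 = 0.75 × 0.106 = 0.0795
Half-life = ln 2 / λ = 0.6931 / 0.0795 ≈ 8.72 years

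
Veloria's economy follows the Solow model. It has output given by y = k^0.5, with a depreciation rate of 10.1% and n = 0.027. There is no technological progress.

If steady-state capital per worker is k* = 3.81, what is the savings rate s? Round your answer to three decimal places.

Steady state requires s·f(k) = (n + δ)·k, i.e. s·k^α = (n + δ)·k.
So s / (n + δ) = (k*)^(1−α) = 3.81^0.5 = 1.9519.
Therefore s = 1.9519 × (n + δ) = 1.9519 × 0.128 = 0.2498.

s ≈ 0.250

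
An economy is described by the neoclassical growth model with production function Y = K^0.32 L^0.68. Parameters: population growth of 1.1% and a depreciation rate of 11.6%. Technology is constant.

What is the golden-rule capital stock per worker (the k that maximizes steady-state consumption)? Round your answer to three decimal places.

The golden rule sets f'(k) = n + δ, i.e. α·k^(α−1) = n + δ.
So k^(1−α) = α / (n + δ) = 0.32 / 0.127 = 2.5197.
k_gold = 2.5197^(1/0.68) ≈ 3.8924

k_gold ≈ 3.892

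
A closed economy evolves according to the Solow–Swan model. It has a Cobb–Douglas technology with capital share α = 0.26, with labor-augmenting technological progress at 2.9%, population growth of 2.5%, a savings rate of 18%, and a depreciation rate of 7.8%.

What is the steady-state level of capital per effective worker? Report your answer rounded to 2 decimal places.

Steady state requires s·f(k) = (n + g + δ)·k, i.e. s·k^α = (n + g + δ)·k.
Rearranging, k^(1−α) = s / (n + g + δ).
k^0.74 = 0.18 / (0.025 + 0.029 + 0.078) = 0.18 / 0.132 = 1.3636
k* = 1.3636^(1/0.74) ≈ 1.5206

k* ≈ 1.52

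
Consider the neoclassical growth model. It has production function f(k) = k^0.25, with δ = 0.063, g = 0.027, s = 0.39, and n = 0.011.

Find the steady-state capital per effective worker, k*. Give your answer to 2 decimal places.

k* ≈ 6.06

Steady state requires s·f(k) = (n + g + δ)·k, i.e. s·k^α = (n + g + δ)·k.
Rearranging, k^(1−α) = s / (n + g + δ).
k^0.75 = 0.39 / (0.011 + 0.027 + 0.063) = 0.39 / 0.101 = 3.8614
k* = 3.8614^(1/0.75) ≈ 6.0580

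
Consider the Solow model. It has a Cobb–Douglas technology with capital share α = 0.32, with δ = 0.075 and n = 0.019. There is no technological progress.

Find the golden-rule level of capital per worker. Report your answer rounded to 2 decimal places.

The golden rule sets f'(k) = n + δ, i.e. α·k^(α−1) = n + δ.
So k^(1−α) = α / (n + δ) = 0.32 / 0.094 = 3.4043.
k_gold = 3.4043^(1/0.68) ≈ 6.0589

k_gold ≈ 6.06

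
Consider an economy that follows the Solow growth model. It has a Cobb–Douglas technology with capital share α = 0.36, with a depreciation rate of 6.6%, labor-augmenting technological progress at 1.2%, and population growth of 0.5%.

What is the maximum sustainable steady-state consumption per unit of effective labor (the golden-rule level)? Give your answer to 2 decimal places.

c_gold ≈ 1.46

At the golden rule, f'(k) = n + g + δ, so α·k^(α−1) = n + g + δ and k_gold = (α/(n + g + δ))^(1/(1−α)).
k_gold = (0.36/0.083)^(1/0.64) = 4.3373^1.5625 ≈ 9.9005
c_gold = f(k_gold) − (n + g + δ)·k_gold = 2.2826 − 0.083×9.9005 ≈ 1.4609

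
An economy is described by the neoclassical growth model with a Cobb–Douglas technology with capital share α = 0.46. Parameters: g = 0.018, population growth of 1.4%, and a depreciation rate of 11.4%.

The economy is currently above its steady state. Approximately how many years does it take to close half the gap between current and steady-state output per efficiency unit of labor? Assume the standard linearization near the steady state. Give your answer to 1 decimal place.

Near the steady state the convergence rate is λ = (1 − α)(n + g + δ).
λ = (1 − 0.46) × 0.146 = 0.54 × 0.146 = 0.07884
Half-life = ln 2 / λ = 0.6931 / 0.07884 ≈ 8.79 years

half-life ≈ 8.8 years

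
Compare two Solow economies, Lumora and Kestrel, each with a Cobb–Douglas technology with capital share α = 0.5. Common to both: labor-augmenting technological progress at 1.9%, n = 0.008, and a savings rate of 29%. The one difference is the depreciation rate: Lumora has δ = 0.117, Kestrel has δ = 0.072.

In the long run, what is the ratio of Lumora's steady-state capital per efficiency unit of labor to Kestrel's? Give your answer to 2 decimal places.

Steady-state k* = [s/(n + g + δ)]^(1/(1−α)), so the ratio is [ (s_L/(n + g + δ)_L) / (s_K/(n + g + δ)_K) ]^2.
s_L/(n + g + δ)_L = 0.29/0.144 = 2.0139; s_K/(n + g + δ)_K = 0.29/0.099 = 2.9293.
Ratio = (2.0139/2.9293)^2 = 0.6875^2 ≈ 0.4727

k*_L / k*_K ≈ 0.47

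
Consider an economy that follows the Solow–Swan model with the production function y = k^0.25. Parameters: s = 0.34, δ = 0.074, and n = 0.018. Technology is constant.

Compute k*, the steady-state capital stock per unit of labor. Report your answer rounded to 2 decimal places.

k* = 5.71

Steady state requires s·f(k) = (n + δ)·k, i.e. s·k^α = (n + δ)·k.
Rearranging, k^(1−α) = s / (n + δ).
k^0.75 = 0.34 / (0.018 + 0.074) = 0.34 / 0.092 = 3.6957
k* = 3.6957^(1/0.75) ≈ 5.7139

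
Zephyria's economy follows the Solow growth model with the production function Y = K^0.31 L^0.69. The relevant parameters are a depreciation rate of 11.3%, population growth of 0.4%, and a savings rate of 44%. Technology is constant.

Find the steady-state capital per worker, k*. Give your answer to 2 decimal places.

At the steady state, Δk = 0, so s·k^α = (n + δ)·k.
Rearranging, k^(1−α) = s / (n + δ).
k^0.69 = 0.44 / (0.004 + 0.113) = 0.44 / 0.117 = 3.7607
k* = 3.7607^(1/0.69) ≈ 6.8190

k* ≈ 6.82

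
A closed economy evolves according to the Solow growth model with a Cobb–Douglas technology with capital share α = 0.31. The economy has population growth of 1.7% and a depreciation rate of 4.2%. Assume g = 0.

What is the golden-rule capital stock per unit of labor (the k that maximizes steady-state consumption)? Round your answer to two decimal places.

k_gold ≈ 11.07

The golden rule sets f'(k) = n + δ, i.e. α·k^(α−1) = n + δ.
So k^(1−α) = α / (n + δ) = 0.31 / 0.059 = 5.2542.
k_gold = 5.2542^(1/0.69) ≈ 11.0717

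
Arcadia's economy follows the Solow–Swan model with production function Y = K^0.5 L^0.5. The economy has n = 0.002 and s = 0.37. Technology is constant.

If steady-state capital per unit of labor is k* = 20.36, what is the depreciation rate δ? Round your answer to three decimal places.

δ ≈ 0.080

In steady state, investment equals break-even investment: s·k^α = (n + δ)·k.
So s / (n + δ) = (k*)^(1−α) = 20.36^0.5 = 4.5122.
Therefore n + δ = s / 4.5122 = 0.37 / 4.5122 = 0.0820, so δ = 0.0820 − 0.002 = 0.0800.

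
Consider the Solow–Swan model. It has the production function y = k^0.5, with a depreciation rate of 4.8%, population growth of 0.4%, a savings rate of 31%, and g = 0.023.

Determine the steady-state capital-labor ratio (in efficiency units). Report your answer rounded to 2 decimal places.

In steady state, investment equals break-even investment: s·k^α = (n + g + δ)·k.
Dividing both sides by k: k^(1−α) = s / (n + g + δ).
k^0.5 = 0.31 / (0.004 + 0.023 + 0.048) = 0.31 / 0.075 = 4.1333
k* = 4.1333^(1/0.5) ≈ 17.0842

k* ≈ 17.08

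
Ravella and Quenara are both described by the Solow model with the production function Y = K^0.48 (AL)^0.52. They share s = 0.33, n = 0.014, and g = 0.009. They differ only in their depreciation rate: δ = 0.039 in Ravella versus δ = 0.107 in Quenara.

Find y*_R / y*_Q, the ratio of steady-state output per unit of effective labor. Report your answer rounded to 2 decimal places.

Steady-state y* = [s/(n + g + δ)]^(α/(1−α)), so the ratio is [ (s_R/(n + g + δ)_R) / (s_Q/(n + g + δ)_Q) ]^0.9231.
s_R/(n + g + δ)_R = 0.33/0.062 = 5.3226; s_Q/(n + g + δ)_Q = 0.33/0.130 = 2.5385.
Ratio = (5.3226/2.5385)^0.9231 = 2.0968^0.9231 ≈ 1.9807

ratio ≈ 1.98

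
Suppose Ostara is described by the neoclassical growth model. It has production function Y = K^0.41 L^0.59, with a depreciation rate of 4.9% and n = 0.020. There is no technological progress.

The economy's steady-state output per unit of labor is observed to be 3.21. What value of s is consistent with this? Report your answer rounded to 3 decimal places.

At the steady state, Δk = 0, so s·k^α = (n + δ)·k.
Since y* = [s/(n + δ)]^(α/(1−α)), we have s/(n + δ) = (y*)^((1−α)/α) = 3.21^1.439 = 5.3562.
Therefore s = 5.3562 × (n + δ) = 5.3562 × 0.069 = 0.3696.

s ≈ 0.370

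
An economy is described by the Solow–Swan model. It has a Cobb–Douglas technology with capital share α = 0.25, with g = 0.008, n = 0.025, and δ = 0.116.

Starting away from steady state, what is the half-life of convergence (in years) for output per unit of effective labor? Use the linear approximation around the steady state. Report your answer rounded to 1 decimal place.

Near the steady state the convergence rate is λ = (1 − α)(n + g + δ).
λ = (1 − 0.25) × 0.149 = 0.75 × 0.149 = 0.11175
Half-life = ln 2 / λ = 0.6931 / 0.11175 ≈ 6.20 years

about 6.2 years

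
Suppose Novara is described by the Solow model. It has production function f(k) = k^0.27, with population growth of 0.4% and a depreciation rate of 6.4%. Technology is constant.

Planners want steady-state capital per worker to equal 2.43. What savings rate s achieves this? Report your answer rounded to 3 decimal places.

s ≈ 0.130

At the steady state, Δk = 0, so s·k^α = (n + δ)·k.
So s / (n + δ) = (k*)^(1−α) = 2.43^0.73 = 1.9120.
Therefore s = 1.9120 × (n + δ) = 1.9120 × 0.068 = 0.1300.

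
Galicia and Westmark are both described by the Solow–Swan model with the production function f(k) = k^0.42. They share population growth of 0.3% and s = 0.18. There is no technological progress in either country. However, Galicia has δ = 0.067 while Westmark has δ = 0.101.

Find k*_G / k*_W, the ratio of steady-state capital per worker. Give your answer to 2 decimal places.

Steady-state k* = [s/(n + δ)]^(1/(1−α)), so the ratio is [ (s_G/(n + δ)_G) / (s_W/(n + δ)_W) ]^1.7241.
s_G/(n + δ)_G = 0.18/0.070 = 2.5714; s_W/(n + δ)_W = 0.18/0.104 = 1.7308.
Ratio = (2.5714/1.7308)^1.7241 = 1.4857^1.7241 ≈ 1.9789

ratio ≈ 1.98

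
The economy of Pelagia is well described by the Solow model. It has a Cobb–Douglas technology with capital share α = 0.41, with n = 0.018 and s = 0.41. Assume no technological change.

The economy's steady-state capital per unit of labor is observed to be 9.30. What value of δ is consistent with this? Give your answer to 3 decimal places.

In steady state, investment equals break-even investment: s·k^α = (n + δ)·k.
So s / (n + δ) = (k*)^(1−α) = 9.30^0.59 = 3.7274.
Therefore n + δ = s / 3.7274 = 0.41 / 3.7274 = 0.1100, so δ = 0.1100 − 0.018 = 0.0920.

δ ≈ 0.092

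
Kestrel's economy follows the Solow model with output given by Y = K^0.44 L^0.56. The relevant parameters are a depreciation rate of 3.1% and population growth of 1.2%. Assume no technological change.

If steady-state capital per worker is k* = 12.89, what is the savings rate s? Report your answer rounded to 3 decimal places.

s ≈ 0.180

At the steady state, Δk = 0, so s·k^α = (n + δ)·k.
So s / (n + δ) = (k*)^(1−α) = 12.89^0.56 = 4.1854.
Therefore s = 4.1854 × (n + δ) = 4.1854 × 0.043 = 0.1800.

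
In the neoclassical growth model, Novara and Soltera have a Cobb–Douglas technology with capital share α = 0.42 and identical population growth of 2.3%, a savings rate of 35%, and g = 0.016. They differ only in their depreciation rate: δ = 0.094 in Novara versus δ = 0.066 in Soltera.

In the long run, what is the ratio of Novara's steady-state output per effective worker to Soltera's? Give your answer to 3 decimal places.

y*_N / y*_S ≈ 0.843

Steady-state y* = [s/(n + g + δ)]^(α/(1−α)), so the ratio is [ (s_N/(n + g + δ)_N) / (s_S/(n + g + δ)_S) ]^0.7241.
s_N/(n + g + δ)_N = 0.35/0.133 = 2.6316; s_S/(n + g + δ)_S = 0.35/0.105 = 3.3333.
Ratio = (2.6316/3.3333)^0.7241 = 0.7895^0.7241 ≈ 0.8427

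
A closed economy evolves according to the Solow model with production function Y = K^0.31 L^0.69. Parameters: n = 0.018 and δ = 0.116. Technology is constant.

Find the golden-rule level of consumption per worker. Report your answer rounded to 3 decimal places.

c_gold ≈ 1.006

At the golden rule, f'(k) = n + δ, so α·k^(α−1) = n + δ and k_gold = (α/(n + δ))^(1/(1−α)).
k_gold = (0.31/0.134)^(1/0.69) = 2.3134^1.4493 ≈ 3.3722
c_gold = f(k_gold) − (n + δ)·k_gold = 1.4576 − 0.134×3.3722 ≈ 1.0057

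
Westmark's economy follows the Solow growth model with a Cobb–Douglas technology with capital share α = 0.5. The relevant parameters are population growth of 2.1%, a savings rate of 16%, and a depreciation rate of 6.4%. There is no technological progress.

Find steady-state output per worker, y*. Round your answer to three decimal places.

y* ≈ 1.882

Steady state requires s·f(k) = (n + δ)·k, i.e. s·k^α = (n + δ)·k.
Rearranging, k^(1−α) = s / (n + δ).
k^0.5 = 0.16 / (0.021 + 0.064) = 0.16 / 0.085 = 1.8824
k* = 1.8824^(1/0.5) ≈ 3.5434
y* = (k*)^α = 3.5434^0.5 ≈ 1.8824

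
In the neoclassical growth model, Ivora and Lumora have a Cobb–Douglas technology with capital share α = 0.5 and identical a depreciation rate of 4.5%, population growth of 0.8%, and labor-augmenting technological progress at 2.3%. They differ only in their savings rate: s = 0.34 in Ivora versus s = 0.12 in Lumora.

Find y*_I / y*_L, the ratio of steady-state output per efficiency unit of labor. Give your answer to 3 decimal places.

ratio ≈ 2.833

Steady-state y* = [s/(n + g + δ)]^(α/(1−α)), so the ratio is [ (s_I/(n + g + δ)_I) / (s_L/(n + g + δ)_L) ]^1.
s_I/(n + g + δ)_I = 0.34/0.076 = 4.4737; s_L/(n + g + δ)_L = 0.12/0.076 = 1.5789.
Ratio = (4.4737/1.5789)^1 = 2.8334^1 ≈ 2.8334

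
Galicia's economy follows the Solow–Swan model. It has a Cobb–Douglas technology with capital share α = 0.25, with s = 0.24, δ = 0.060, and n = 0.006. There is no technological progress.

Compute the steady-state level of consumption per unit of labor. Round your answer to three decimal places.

At the steady state, Δk = 0, so s·k^α = (n + δ)·k.
Dividing both sides by k: k^(1−α) = s / (n + δ).
k^0.75 = 0.24 / (0.006 + 0.060) = 0.24 / 0.066 = 3.6364
k* = 3.6364^(1/0.75) ≈ 5.5919
y* = (k*)^α = 5.5919^0.25 ≈ 1.5378
c* = (1 − s)·y* = (1 − 0.24) × 1.5378 ≈ 1.1687

c* ≈ 1.169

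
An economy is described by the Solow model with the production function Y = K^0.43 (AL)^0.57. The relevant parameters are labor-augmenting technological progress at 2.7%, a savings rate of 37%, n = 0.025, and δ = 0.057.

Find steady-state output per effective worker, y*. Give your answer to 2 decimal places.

y* ≈ 2.51

Steady state requires s·f(k) = (n + g + δ)·k, i.e. s·k^α = (n + g + δ)·k.
Rearranging, k^(1−α) = s / (n + g + δ).
k^0.57 = 0.37 / (0.025 + 0.027 + 0.057) = 0.37 / 0.109 = 3.3945
k* = 3.3945^(1/0.57) ≈ 8.5346
y* = (k*)^α = 8.5346^0.43 ≈ 2.5143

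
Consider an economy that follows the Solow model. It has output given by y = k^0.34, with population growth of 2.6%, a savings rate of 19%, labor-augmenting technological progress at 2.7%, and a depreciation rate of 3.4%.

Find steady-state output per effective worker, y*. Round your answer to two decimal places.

At the steady state, Δk = 0, so s·k^α = (n + g + δ)·k.
Rearranging, k^(1−α) = s / (n + g + δ).
k^0.66 = 0.19 / (0.026 + 0.027 + 0.034) = 0.19 / 0.087 = 2.1839
k* = 2.1839^(1/0.66) ≈ 3.2658
y* = (k*)^α = 3.2658^0.34 ≈ 1.4954

y* ≈ 1.50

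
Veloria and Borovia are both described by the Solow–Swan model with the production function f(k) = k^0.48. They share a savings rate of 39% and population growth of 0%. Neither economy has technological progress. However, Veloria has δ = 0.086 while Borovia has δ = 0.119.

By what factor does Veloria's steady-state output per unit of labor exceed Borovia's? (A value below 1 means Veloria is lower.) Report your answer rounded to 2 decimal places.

y*_V / y*_B ≈ 1.35

Steady-state y* = [s/(n + δ)]^(α/(1−α)), so the ratio is [ (s_V/(n + δ)_V) / (s_B/(n + δ)_B) ]^0.9231.
s_V/(n + δ)_V = 0.39/0.086 = 4.5349; s_B/(n + δ)_B = 0.39/0.119 = 3.2773.
Ratio = (4.5349/3.2773)^0.9231 = 1.3837^0.9231 ≈ 1.3496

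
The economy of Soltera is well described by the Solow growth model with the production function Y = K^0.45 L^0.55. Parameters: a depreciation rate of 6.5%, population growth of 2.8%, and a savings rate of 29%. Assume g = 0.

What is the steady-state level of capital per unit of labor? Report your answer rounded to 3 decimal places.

k* ≈ 7.907

In steady state, investment equals break-even investment: s·k^α = (n + δ)·k.
Dividing both sides by k: k^(1−α) = s / (n + δ).
k^0.55 = 0.29 / (0.028 + 0.065) = 0.29 / 0.093 = 3.1183
k* = 3.1183^(1/0.55) ≈ 7.9074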